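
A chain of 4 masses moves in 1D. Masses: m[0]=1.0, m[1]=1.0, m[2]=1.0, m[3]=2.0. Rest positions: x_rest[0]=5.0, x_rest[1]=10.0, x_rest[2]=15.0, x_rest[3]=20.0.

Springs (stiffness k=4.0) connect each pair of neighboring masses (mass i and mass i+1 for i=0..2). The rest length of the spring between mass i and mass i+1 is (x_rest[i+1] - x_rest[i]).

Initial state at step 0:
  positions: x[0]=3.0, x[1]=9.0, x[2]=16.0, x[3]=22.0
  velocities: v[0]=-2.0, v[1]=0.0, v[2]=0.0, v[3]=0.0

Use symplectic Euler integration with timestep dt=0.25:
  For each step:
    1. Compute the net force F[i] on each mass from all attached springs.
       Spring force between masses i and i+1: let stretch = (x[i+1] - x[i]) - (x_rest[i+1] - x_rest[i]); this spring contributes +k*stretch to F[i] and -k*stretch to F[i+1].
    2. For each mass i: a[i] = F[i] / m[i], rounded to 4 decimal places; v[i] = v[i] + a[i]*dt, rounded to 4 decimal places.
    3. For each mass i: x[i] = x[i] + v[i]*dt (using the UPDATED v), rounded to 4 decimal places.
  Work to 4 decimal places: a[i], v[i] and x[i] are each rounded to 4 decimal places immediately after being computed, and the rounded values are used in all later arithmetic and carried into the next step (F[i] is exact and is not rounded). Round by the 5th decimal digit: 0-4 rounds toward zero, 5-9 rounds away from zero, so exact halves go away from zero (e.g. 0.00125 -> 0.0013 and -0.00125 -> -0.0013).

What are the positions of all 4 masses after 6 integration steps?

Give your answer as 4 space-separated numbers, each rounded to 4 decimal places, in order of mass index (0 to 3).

Answer: 5.8431 9.7151 14.7049 19.3686

Derivation:
Step 0: x=[3.0000 9.0000 16.0000 22.0000] v=[-2.0000 0.0000 0.0000 0.0000]
Step 1: x=[2.7500 9.2500 15.7500 21.8750] v=[-1.0000 1.0000 -1.0000 -0.5000]
Step 2: x=[2.8750 9.5000 15.4063 21.6094] v=[0.5000 1.0000 -1.3750 -1.0625]
Step 3: x=[3.4063 9.5703 15.1368 21.1934] v=[2.1250 0.2813 -1.0782 -1.6641]
Step 4: x=[4.2286 9.4913 14.9898 20.6453] v=[3.2890 -0.3162 -0.5881 -2.1924]
Step 5: x=[5.1165 9.4712 14.8820 20.0153] v=[3.5517 -0.0804 -0.4311 -2.5202]
Step 6: x=[5.8431 9.7151 14.7049 19.3686] v=[2.9064 0.9757 -0.7086 -2.5869]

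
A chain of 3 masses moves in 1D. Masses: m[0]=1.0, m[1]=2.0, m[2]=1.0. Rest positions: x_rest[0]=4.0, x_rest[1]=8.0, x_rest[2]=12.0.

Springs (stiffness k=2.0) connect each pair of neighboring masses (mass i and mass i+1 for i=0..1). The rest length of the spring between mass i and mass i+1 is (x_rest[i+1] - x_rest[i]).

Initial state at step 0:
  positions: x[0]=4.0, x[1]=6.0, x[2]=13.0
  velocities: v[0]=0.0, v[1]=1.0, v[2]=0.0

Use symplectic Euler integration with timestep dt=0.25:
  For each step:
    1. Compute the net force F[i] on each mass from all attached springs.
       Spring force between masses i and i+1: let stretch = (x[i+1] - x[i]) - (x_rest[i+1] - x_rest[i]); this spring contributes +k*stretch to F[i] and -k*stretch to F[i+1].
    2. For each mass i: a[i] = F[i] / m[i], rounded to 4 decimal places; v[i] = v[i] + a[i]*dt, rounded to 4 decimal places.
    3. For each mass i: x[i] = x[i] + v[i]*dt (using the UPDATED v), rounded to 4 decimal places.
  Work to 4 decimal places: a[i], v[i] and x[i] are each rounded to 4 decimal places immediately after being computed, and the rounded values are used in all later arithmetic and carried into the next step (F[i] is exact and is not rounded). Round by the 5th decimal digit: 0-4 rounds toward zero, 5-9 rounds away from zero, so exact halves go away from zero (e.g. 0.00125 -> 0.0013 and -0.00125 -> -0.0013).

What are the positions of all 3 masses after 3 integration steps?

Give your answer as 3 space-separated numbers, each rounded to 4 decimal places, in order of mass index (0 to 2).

Step 0: x=[4.0000 6.0000 13.0000] v=[0.0000 1.0000 0.0000]
Step 1: x=[3.7500 6.5625 12.6250] v=[-1.0000 2.2500 -1.5000]
Step 2: x=[3.3516 7.3281 11.9922] v=[-1.5938 3.0625 -2.5313]
Step 3: x=[2.9502 8.1367 11.2764] v=[-1.6056 3.2344 -2.8634]

Answer: 2.9502 8.1367 11.2764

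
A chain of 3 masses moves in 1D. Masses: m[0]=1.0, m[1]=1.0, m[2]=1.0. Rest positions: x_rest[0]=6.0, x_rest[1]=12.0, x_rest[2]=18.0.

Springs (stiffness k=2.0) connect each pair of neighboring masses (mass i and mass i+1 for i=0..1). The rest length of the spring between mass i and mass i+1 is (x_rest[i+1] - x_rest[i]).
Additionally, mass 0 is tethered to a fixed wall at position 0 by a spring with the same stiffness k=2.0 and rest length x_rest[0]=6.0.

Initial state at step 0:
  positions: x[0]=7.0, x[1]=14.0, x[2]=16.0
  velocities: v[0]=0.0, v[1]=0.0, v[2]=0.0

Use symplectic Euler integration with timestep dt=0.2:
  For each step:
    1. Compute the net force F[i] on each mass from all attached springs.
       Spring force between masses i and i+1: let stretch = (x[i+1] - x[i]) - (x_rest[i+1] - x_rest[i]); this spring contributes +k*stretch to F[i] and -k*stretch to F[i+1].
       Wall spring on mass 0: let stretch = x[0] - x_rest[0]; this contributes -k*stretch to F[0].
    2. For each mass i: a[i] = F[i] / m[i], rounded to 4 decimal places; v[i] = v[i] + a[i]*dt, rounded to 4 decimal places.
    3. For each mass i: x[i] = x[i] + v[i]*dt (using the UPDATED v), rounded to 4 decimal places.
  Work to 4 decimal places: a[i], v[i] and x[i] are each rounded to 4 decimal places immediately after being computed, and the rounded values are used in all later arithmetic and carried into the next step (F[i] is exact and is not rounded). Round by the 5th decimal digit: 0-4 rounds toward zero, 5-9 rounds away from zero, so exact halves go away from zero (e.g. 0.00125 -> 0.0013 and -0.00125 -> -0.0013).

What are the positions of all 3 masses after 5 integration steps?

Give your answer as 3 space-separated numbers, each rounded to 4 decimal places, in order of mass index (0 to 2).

Answer: 6.1919 10.5808 19.0904

Derivation:
Step 0: x=[7.0000 14.0000 16.0000] v=[0.0000 0.0000 0.0000]
Step 1: x=[7.0000 13.6000 16.3200] v=[0.0000 -2.0000 1.6000]
Step 2: x=[6.9680 12.8896 16.9024] v=[-0.1600 -3.5520 2.9120]
Step 3: x=[6.8523 12.0265 17.6438] v=[-0.5786 -4.3155 3.7069]
Step 4: x=[6.6023 11.1988 18.4158] v=[-1.2498 -4.1383 3.8600]
Step 5: x=[6.1919 10.5808 19.0904] v=[-2.0521 -3.0901 3.3732]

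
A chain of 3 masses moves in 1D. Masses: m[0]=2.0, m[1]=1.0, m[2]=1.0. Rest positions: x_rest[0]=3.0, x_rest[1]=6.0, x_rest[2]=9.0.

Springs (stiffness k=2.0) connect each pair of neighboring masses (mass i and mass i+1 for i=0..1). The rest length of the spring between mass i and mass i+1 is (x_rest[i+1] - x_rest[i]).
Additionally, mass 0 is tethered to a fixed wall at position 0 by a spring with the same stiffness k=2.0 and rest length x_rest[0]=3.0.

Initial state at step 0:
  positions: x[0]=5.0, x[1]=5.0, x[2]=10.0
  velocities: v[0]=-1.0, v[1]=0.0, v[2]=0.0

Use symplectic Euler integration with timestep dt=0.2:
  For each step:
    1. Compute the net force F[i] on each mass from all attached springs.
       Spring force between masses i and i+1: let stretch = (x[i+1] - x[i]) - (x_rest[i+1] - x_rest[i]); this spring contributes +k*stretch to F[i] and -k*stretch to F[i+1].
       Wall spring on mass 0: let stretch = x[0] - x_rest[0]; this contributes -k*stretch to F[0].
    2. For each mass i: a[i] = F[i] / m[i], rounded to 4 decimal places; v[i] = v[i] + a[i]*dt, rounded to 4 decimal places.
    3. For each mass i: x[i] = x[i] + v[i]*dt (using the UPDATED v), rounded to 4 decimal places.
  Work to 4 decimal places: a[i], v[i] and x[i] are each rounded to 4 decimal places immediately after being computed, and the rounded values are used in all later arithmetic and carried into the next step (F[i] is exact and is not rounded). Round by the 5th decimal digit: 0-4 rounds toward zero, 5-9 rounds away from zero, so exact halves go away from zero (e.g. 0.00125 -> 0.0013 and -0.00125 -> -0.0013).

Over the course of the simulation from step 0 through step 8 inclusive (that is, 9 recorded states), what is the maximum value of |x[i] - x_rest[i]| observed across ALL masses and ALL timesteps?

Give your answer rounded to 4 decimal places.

Answer: 2.0912

Derivation:
Step 0: x=[5.0000 5.0000 10.0000] v=[-1.0000 0.0000 0.0000]
Step 1: x=[4.6000 5.4000 9.8400] v=[-2.0000 2.0000 -0.8000]
Step 2: x=[4.0480 6.0912 9.5648] v=[-2.7600 3.4560 -1.3760]
Step 3: x=[3.4158 6.8968 9.2517] v=[-3.1610 4.0282 -1.5654]
Step 4: x=[2.7862 7.6124 8.9902] v=[-3.1480 3.5778 -1.3074]
Step 5: x=[2.2382 8.0521 8.8585] v=[-2.7400 2.1984 -0.6585]
Step 6: x=[1.8332 8.0912 8.9023] v=[-2.0249 0.1954 0.2189]
Step 7: x=[1.6052 7.6945 9.1212] v=[-1.1399 -1.9834 1.0945]
Step 8: x=[1.5566 6.9248 9.4660] v=[-0.2431 -3.8484 1.7238]
Max displacement = 2.0912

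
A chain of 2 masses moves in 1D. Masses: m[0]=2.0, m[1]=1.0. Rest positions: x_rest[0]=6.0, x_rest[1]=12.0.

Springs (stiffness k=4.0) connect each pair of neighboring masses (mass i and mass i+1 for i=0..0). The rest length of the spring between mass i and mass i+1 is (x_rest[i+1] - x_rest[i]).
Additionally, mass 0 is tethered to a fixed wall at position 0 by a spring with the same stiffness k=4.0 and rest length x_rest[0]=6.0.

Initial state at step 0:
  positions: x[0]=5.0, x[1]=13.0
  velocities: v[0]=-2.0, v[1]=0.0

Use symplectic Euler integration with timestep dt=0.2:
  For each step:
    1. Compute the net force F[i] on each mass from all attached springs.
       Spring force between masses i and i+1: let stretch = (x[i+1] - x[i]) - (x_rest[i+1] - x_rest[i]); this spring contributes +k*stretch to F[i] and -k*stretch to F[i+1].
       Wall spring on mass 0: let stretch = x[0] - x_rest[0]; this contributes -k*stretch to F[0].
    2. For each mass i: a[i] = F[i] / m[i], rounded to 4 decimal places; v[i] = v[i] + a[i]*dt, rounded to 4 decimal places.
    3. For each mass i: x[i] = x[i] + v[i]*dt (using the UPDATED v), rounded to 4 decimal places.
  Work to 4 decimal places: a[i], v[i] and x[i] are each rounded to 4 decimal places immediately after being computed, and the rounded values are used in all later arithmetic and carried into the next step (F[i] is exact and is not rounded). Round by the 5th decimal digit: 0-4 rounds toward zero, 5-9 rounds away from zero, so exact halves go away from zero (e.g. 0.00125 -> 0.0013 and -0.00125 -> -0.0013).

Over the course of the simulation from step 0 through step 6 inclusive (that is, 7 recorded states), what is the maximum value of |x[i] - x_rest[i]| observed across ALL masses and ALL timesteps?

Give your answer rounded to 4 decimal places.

Answer: 2.5141

Derivation:
Step 0: x=[5.0000 13.0000] v=[-2.0000 0.0000]
Step 1: x=[4.8400 12.6800] v=[-0.8000 -1.6000]
Step 2: x=[4.9200 12.0656] v=[0.4000 -3.0720]
Step 3: x=[5.1780 11.2679] v=[1.2902 -3.9885]
Step 4: x=[5.5090 10.4558] v=[1.6550 -4.0604]
Step 5: x=[5.7950 9.8122] v=[1.4301 -3.2178]
Step 6: x=[5.9388 9.4859] v=[0.7190 -1.6316]
Max displacement = 2.5141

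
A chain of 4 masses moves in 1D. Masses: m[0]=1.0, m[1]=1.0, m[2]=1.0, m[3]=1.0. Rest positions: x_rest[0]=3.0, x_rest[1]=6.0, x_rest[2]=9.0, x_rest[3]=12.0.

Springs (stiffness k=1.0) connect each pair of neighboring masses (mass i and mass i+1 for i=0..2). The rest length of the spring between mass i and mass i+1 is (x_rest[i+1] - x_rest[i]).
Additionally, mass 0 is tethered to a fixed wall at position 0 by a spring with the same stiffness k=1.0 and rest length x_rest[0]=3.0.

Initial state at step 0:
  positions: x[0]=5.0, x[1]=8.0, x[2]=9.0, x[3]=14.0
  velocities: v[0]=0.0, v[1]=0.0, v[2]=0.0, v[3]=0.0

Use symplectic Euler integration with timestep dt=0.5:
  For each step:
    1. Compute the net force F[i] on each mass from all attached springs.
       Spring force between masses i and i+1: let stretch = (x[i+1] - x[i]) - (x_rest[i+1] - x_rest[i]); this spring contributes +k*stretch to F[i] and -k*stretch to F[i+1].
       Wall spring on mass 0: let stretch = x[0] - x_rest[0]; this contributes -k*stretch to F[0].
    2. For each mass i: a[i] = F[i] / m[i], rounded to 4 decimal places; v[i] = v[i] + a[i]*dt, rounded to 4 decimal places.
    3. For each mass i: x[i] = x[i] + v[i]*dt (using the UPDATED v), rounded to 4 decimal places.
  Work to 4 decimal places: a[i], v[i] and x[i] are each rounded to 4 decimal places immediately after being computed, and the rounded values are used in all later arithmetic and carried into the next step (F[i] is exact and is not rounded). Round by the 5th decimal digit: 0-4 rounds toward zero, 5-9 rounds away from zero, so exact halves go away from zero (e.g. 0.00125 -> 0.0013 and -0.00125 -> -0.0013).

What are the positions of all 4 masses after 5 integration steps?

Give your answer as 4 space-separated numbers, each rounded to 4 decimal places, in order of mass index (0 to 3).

Answer: 1.9668 6.5879 9.9141 13.4865

Derivation:
Step 0: x=[5.0000 8.0000 9.0000 14.0000] v=[0.0000 0.0000 0.0000 0.0000]
Step 1: x=[4.5000 7.5000 10.0000 13.5000] v=[-1.0000 -1.0000 2.0000 -1.0000]
Step 2: x=[3.6250 6.8750 11.2500 12.8750] v=[-1.7500 -1.2500 2.5000 -1.2500]
Step 3: x=[2.6563 6.5313 11.8125 12.5938] v=[-1.9375 -0.6875 1.1250 -0.5625]
Step 4: x=[1.9922 6.5391 11.2500 12.8673] v=[-1.3282 0.0156 -1.1250 0.5469]
Step 5: x=[1.9668 6.5879 9.9141 13.4865] v=[-0.0509 0.0976 -2.6718 1.2383]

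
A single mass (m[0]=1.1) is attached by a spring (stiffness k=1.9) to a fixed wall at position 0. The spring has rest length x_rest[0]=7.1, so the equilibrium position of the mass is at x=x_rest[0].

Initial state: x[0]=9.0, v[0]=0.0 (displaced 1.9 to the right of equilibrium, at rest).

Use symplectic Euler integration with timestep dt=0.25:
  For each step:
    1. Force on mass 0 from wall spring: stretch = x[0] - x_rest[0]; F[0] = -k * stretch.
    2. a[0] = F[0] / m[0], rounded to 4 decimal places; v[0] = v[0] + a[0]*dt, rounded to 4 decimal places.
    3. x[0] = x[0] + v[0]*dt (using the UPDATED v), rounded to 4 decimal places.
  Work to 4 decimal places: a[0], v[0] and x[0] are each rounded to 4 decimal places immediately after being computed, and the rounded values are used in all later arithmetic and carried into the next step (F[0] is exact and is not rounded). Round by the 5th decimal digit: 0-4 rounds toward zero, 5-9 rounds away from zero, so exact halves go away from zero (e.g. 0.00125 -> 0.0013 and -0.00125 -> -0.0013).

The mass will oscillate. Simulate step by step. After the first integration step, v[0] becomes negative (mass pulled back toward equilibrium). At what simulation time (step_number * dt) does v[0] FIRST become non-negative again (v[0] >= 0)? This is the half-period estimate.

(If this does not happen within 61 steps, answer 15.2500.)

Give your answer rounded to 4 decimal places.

Answer: 2.5000

Derivation:
Step 0: x=[9.0000] v=[0.0000]
Step 1: x=[8.7949] v=[-0.8205]
Step 2: x=[8.4068] v=[-1.5524]
Step 3: x=[7.8776] v=[-2.1167]
Step 4: x=[7.2645] v=[-2.4525]
Step 5: x=[6.6336] v=[-2.5235]
Step 6: x=[6.0531] v=[-2.3221]
Step 7: x=[5.5856] v=[-1.8700]
Step 8: x=[5.2816] v=[-1.2161]
Step 9: x=[5.1739] v=[-0.4309]
Step 10: x=[5.2741] v=[0.4008]
First v>=0 after going negative at step 10, time=2.5000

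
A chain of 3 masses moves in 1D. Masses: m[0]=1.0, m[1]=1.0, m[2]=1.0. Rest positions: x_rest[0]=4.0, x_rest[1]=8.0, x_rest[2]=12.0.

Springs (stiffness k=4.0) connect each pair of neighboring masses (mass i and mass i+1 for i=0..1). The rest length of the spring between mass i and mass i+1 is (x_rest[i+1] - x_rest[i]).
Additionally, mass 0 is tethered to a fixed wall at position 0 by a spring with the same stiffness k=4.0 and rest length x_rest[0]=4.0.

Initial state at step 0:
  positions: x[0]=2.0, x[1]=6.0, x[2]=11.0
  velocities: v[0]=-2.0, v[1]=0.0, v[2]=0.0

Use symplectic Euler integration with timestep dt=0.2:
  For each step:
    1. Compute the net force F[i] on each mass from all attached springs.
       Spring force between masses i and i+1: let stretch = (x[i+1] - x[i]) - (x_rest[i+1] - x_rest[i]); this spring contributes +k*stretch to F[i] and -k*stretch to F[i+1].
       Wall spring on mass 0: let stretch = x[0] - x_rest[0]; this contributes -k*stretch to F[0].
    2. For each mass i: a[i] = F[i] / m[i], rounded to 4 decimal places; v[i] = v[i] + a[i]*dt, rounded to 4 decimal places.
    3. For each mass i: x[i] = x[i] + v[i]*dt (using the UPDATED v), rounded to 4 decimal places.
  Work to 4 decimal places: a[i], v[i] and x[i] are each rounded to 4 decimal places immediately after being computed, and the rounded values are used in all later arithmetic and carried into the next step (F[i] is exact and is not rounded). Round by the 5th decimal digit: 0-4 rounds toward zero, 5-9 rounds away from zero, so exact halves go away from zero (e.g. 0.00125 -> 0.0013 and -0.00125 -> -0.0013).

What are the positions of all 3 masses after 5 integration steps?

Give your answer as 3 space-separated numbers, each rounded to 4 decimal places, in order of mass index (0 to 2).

Step 0: x=[2.0000 6.0000 11.0000] v=[-2.0000 0.0000 0.0000]
Step 1: x=[1.9200 6.1600 10.8400] v=[-0.4000 0.8000 -0.8000]
Step 2: x=[2.2112 6.3904 10.5712] v=[1.4560 1.1520 -1.3440]
Step 3: x=[2.8173 6.6211 10.2735] v=[3.0304 1.1533 -1.4886]
Step 4: x=[3.5812 6.8275 10.0314] v=[3.8196 1.0322 -1.2105]
Step 5: x=[4.2915 7.0272 9.9167] v=[3.5517 0.9983 -0.5736]

Answer: 4.2915 7.0272 9.9167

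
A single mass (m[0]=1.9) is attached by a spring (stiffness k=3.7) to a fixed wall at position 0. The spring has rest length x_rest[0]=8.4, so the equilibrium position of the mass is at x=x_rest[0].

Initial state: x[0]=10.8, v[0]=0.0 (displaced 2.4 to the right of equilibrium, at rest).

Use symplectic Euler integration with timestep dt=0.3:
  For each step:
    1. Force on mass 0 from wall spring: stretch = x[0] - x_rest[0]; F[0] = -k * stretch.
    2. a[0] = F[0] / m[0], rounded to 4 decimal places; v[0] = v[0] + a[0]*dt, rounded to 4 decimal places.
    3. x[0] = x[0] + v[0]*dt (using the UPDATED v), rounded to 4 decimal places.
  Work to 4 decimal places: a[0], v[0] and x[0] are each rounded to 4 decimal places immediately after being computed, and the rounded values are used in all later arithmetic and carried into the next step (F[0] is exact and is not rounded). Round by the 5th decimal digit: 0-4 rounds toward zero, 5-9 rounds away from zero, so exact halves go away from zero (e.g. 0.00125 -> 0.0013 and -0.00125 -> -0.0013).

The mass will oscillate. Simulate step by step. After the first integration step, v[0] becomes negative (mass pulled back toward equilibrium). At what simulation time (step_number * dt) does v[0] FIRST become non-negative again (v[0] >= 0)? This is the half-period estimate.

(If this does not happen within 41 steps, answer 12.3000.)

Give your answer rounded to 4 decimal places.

Answer: 2.4000

Derivation:
Step 0: x=[10.8000] v=[0.0000]
Step 1: x=[10.3794] v=[-1.4021]
Step 2: x=[9.6119] v=[-2.5585]
Step 3: x=[8.6320] v=[-3.2665]
Step 4: x=[7.6114] v=[-3.4020]
Step 5: x=[6.7290] v=[-2.9413]
Step 6: x=[6.1395] v=[-1.9651]
Step 7: x=[5.9462] v=[-0.6445]
Step 8: x=[6.1829] v=[0.7891]
First v>=0 after going negative at step 8, time=2.4000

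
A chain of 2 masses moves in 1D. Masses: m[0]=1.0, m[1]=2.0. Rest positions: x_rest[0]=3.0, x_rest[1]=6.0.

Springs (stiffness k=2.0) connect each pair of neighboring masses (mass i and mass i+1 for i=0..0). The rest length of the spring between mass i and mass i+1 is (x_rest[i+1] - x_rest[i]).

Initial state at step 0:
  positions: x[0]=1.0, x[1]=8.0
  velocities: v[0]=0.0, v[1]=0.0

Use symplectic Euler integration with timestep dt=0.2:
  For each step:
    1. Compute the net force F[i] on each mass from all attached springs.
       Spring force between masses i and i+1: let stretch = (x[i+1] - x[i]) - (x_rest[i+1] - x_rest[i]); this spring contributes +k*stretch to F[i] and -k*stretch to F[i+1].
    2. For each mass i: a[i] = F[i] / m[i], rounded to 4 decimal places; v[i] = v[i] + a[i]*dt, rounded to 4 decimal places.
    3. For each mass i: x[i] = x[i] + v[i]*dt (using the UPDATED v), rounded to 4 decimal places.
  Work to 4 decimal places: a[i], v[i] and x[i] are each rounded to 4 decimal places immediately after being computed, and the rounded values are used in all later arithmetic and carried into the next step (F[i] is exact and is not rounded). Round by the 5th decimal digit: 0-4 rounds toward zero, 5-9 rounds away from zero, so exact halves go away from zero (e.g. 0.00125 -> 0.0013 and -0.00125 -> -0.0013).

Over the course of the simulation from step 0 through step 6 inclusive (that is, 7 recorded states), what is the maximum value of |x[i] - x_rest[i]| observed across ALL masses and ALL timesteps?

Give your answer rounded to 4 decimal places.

Step 0: x=[1.0000 8.0000] v=[0.0000 0.0000]
Step 1: x=[1.3200 7.8400] v=[1.6000 -0.8000]
Step 2: x=[1.9216 7.5392] v=[3.0080 -1.5040]
Step 3: x=[2.7326 7.1337] v=[4.0550 -2.0275]
Step 4: x=[3.6557 6.6722] v=[4.6154 -2.3077]
Step 5: x=[4.5801 6.2100] v=[4.6220 -2.3110]
Step 6: x=[5.3949 5.8026] v=[4.0740 -2.0370]
Max displacement = 2.3949

Answer: 2.3949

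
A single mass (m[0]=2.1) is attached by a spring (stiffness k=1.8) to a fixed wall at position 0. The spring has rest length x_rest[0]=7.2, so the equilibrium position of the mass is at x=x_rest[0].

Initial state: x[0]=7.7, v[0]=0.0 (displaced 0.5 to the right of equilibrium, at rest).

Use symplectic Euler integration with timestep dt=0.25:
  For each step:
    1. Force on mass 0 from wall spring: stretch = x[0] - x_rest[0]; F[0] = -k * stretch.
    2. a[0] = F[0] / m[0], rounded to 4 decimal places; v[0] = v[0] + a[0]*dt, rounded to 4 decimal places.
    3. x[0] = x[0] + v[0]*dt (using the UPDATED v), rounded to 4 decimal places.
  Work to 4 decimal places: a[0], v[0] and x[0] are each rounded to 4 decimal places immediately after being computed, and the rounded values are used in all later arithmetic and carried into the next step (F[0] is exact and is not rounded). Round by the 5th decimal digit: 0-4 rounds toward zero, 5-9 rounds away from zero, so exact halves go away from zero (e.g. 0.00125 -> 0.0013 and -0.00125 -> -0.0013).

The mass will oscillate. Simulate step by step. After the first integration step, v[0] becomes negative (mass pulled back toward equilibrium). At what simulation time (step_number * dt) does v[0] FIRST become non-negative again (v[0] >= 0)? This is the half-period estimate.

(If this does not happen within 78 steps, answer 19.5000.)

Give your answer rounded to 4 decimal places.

Answer: 3.5000

Derivation:
Step 0: x=[7.7000] v=[0.0000]
Step 1: x=[7.6732] v=[-0.1072]
Step 2: x=[7.6211] v=[-0.2086]
Step 3: x=[7.5464] v=[-0.2988]
Step 4: x=[7.4532] v=[-0.3730]
Step 5: x=[7.3464] v=[-0.4273]
Step 6: x=[7.2317] v=[-0.4587]
Step 7: x=[7.1153] v=[-0.4655]
Step 8: x=[7.0035] v=[-0.4474]
Step 9: x=[6.9022] v=[-0.4053]
Step 10: x=[6.8168] v=[-0.3415]
Step 11: x=[6.7520] v=[-0.2594]
Step 12: x=[6.7112] v=[-0.1634]
Step 13: x=[6.6965] v=[-0.0587]
Step 14: x=[6.7088] v=[0.0492]
First v>=0 after going negative at step 14, time=3.5000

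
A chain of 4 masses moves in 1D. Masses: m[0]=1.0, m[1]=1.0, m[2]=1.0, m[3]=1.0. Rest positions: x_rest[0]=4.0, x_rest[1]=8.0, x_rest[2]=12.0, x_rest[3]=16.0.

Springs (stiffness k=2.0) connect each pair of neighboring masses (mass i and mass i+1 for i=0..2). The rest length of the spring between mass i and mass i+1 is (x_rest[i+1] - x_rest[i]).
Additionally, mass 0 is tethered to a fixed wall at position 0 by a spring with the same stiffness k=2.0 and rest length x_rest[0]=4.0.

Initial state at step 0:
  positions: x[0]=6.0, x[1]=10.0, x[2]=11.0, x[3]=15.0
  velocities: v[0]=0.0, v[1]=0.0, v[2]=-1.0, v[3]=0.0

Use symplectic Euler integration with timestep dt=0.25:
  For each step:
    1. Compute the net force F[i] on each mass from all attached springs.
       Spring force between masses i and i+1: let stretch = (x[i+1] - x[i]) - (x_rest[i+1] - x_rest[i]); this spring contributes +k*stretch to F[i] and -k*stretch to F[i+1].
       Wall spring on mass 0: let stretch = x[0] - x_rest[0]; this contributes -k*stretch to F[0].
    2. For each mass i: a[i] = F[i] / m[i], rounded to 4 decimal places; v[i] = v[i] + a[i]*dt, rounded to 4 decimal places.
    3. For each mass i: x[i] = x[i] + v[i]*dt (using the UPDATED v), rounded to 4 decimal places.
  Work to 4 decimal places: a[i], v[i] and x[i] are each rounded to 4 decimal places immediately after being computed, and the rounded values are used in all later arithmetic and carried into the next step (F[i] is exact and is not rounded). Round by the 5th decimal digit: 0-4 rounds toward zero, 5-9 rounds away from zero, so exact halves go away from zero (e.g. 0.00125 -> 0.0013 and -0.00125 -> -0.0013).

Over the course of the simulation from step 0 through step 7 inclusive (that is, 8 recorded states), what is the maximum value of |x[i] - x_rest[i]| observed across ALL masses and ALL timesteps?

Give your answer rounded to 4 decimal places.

Step 0: x=[6.0000 10.0000 11.0000 15.0000] v=[0.0000 0.0000 -1.0000 0.0000]
Step 1: x=[5.7500 9.6250 11.1250 15.0000] v=[-1.0000 -1.5000 0.5000 0.0000]
Step 2: x=[5.2656 8.9531 11.5469 15.0156] v=[-1.9375 -2.6875 1.6875 0.0625]
Step 3: x=[4.5840 8.1445 12.0782 15.0977] v=[-2.7266 -3.2344 2.1250 0.3282]
Step 4: x=[3.7744 7.3826 12.4952 15.3023] v=[-3.2384 -3.0478 1.6679 0.8185]
Step 5: x=[2.9440 6.8087 12.6240 15.6561] v=[-3.3215 -2.2956 0.5152 1.4150]
Step 6: x=[2.2287 6.4786 12.4049 16.1309] v=[-2.8612 -1.3203 -0.8764 1.8990]
Step 7: x=[1.7661 6.3581 11.9108 16.6399] v=[-1.8506 -0.4821 -1.9766 2.0360]
Max displacement = 2.2339

Answer: 2.2339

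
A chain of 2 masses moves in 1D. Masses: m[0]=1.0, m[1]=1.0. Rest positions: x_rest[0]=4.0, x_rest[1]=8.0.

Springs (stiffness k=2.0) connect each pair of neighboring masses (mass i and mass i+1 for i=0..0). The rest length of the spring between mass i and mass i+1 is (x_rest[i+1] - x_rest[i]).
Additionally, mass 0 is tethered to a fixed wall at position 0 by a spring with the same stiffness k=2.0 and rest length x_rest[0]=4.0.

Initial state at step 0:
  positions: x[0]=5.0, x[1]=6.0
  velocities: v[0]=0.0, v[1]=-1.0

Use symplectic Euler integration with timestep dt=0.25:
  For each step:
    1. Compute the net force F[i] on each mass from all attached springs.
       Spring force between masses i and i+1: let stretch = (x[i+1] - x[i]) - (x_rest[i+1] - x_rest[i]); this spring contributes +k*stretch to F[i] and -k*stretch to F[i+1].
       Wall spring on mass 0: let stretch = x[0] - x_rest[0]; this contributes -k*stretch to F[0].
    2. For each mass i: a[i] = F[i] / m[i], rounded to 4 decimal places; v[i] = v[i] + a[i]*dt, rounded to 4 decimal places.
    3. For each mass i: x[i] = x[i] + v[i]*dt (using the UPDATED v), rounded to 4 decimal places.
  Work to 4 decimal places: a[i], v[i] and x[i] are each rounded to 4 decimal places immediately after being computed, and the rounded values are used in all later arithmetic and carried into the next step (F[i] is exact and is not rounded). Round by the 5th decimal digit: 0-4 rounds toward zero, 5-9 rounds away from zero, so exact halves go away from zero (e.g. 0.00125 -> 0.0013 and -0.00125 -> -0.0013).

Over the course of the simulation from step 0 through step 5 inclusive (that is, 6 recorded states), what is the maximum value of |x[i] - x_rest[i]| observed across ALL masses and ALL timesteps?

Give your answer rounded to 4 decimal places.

Answer: 2.3183

Derivation:
Step 0: x=[5.0000 6.0000] v=[0.0000 -1.0000]
Step 1: x=[4.5000 6.1250] v=[-2.0000 0.5000]
Step 2: x=[3.6406 6.5469] v=[-3.4375 1.6875]
Step 3: x=[2.6894 7.1055] v=[-3.8047 2.2344]
Step 4: x=[1.9541 7.6121] v=[-2.9414 2.0264]
Step 5: x=[1.6817 7.9115] v=[-1.0895 1.1974]
Max displacement = 2.3183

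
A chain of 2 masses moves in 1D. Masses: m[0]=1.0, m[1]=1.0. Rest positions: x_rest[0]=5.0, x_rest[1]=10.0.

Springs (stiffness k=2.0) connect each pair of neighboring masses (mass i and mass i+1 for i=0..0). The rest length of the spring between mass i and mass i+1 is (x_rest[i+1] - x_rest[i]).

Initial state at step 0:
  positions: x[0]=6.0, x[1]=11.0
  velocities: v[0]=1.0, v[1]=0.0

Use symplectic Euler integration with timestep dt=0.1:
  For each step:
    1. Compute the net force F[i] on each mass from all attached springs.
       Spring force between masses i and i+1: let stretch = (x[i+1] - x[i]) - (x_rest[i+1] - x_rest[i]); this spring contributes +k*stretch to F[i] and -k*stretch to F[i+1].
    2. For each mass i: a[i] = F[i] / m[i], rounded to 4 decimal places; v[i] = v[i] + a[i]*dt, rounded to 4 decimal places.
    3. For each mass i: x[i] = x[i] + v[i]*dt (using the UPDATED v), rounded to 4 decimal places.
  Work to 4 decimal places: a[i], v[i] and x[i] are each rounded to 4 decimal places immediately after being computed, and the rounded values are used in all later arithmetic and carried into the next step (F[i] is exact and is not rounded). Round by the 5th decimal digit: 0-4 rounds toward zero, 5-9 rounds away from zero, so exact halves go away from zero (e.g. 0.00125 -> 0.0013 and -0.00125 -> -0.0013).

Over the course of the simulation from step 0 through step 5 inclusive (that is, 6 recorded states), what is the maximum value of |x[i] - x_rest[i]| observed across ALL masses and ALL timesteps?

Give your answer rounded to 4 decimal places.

Answer: 1.4617

Derivation:
Step 0: x=[6.0000 11.0000] v=[1.0000 0.0000]
Step 1: x=[6.1000 11.0000] v=[1.0000 0.0000]
Step 2: x=[6.1980 11.0020] v=[0.9800 0.0200]
Step 3: x=[6.2921 11.0079] v=[0.9408 0.0592]
Step 4: x=[6.3805 11.0195] v=[0.8840 0.1160]
Step 5: x=[6.4617 11.0383] v=[0.8118 0.1882]
Max displacement = 1.4617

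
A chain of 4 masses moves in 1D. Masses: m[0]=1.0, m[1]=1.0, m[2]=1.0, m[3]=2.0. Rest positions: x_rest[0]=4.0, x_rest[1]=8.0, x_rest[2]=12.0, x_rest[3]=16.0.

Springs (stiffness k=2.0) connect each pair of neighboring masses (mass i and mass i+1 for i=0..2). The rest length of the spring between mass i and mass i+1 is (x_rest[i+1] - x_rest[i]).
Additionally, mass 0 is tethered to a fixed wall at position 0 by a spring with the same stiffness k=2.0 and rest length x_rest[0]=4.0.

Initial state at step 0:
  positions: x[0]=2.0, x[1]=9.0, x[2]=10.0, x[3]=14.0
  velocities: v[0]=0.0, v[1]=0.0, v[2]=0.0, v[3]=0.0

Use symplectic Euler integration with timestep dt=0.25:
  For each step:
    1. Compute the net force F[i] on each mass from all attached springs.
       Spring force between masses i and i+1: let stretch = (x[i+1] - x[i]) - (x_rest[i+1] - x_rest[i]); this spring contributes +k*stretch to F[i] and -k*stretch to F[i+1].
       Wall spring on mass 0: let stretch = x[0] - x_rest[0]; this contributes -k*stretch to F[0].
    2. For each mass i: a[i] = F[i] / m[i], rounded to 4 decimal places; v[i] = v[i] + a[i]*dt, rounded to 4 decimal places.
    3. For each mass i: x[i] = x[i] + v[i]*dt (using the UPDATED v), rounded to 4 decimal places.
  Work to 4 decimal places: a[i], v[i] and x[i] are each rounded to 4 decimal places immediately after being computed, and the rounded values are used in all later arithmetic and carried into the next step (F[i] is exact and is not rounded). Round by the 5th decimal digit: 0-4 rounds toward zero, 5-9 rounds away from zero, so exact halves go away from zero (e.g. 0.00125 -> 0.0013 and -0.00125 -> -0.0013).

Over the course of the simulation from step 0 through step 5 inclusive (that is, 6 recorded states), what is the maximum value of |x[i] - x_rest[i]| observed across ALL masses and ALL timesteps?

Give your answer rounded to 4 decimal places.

Answer: 2.6852

Derivation:
Step 0: x=[2.0000 9.0000 10.0000 14.0000] v=[0.0000 0.0000 0.0000 0.0000]
Step 1: x=[2.6250 8.2500 10.3750 14.0000] v=[2.5000 -3.0000 1.5000 0.0000]
Step 2: x=[3.6250 7.0625 10.9375 14.0235] v=[4.0000 -4.7500 2.2500 0.0938]
Step 3: x=[4.6016 5.9297 11.4014 14.1041] v=[3.9063 -4.5313 1.8555 0.3223]
Step 4: x=[5.1690 5.3148 11.5192 14.2658] v=[2.2696 -2.4595 0.4710 0.6466]
Step 5: x=[5.1085 5.4573 11.2047 14.5058] v=[-0.2420 0.5698 -1.2579 0.9600]
Max displacement = 2.6852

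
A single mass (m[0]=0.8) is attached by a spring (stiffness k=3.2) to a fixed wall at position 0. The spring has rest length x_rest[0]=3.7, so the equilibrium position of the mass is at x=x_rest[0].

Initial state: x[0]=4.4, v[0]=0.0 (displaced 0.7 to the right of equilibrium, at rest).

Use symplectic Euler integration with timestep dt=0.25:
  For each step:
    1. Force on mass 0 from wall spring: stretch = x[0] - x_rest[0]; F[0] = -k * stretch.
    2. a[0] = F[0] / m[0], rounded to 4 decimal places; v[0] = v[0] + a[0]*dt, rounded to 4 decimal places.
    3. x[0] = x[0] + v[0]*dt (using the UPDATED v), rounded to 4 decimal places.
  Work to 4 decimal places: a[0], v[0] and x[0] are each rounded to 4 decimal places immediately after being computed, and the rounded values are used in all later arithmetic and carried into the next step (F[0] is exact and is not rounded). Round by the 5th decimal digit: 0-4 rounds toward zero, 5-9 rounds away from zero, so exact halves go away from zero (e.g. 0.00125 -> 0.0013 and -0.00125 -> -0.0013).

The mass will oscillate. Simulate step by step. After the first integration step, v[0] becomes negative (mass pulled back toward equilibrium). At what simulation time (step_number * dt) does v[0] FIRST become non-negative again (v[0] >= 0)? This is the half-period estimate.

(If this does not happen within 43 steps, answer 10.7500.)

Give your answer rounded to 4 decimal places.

Step 0: x=[4.4000] v=[0.0000]
Step 1: x=[4.2250] v=[-0.7000]
Step 2: x=[3.9188] v=[-1.2250]
Step 3: x=[3.5579] v=[-1.4438]
Step 4: x=[3.2325] v=[-1.3017]
Step 5: x=[3.0240] v=[-0.8342]
Step 6: x=[2.9845] v=[-0.1582]
Step 7: x=[3.1238] v=[0.5573]
First v>=0 after going negative at step 7, time=1.7500

Answer: 1.7500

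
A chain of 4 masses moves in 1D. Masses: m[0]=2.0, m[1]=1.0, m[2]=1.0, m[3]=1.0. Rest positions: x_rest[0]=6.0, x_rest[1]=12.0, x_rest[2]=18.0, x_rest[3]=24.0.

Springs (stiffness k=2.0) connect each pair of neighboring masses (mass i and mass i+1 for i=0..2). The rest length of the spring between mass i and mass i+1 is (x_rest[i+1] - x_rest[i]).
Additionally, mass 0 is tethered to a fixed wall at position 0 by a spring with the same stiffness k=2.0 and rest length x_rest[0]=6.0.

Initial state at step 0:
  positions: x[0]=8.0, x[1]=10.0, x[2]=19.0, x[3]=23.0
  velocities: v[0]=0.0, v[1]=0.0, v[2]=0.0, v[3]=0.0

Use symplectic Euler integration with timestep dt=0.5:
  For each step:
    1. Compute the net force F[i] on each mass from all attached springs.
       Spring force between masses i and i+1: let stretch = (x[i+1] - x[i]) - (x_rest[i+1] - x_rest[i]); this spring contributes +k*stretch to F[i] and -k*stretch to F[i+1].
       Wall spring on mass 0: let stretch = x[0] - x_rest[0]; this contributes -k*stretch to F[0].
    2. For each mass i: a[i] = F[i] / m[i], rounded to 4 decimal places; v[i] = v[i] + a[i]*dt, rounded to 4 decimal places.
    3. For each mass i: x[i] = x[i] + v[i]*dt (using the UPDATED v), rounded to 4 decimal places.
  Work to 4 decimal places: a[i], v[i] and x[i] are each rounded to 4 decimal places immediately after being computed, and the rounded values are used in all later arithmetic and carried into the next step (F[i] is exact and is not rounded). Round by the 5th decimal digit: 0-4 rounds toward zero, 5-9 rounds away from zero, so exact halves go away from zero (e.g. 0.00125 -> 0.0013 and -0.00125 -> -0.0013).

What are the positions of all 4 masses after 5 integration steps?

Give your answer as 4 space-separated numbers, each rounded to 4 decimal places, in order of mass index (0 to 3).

Answer: 5.3907 10.3048 18.1094 25.5157

Derivation:
Step 0: x=[8.0000 10.0000 19.0000 23.0000] v=[0.0000 0.0000 0.0000 0.0000]
Step 1: x=[6.5000 13.5000 16.5000 24.0000] v=[-3.0000 7.0000 -5.0000 2.0000]
Step 2: x=[5.1250 15.0000 16.2500 24.2500] v=[-2.7500 3.0000 -0.5000 0.5000]
Step 3: x=[4.9375 12.1875 19.3750 23.5000] v=[-0.3750 -5.6250 6.2500 -1.5000]
Step 4: x=[5.3282 9.3438 20.9688 23.6875] v=[0.7813 -5.6875 3.1875 0.3750]
Step 5: x=[5.3907 10.3048 18.1094 25.5157] v=[0.1250 1.9219 -5.7188 3.6563]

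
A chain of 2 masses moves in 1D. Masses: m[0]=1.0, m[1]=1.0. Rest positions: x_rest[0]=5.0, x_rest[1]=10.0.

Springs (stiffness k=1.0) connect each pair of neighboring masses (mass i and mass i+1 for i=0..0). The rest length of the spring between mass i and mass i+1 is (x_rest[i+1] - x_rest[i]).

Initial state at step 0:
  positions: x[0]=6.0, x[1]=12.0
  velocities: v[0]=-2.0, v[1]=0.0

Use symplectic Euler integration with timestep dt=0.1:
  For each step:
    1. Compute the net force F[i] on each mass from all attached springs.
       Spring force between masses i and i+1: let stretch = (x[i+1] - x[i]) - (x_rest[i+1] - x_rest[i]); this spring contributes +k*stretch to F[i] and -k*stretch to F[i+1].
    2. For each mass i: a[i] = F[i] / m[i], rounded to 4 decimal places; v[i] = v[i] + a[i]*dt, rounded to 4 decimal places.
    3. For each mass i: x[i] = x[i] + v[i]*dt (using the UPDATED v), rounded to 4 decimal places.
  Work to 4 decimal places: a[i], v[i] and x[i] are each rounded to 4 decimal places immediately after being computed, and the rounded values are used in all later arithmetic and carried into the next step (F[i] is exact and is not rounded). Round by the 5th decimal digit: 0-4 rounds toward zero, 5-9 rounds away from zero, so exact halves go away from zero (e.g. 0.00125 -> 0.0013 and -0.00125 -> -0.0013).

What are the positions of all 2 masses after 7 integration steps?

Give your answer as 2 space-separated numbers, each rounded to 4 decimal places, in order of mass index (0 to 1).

Answer: 4.9627 11.6374

Derivation:
Step 0: x=[6.0000 12.0000] v=[-2.0000 0.0000]
Step 1: x=[5.8100 11.9900] v=[-1.9000 -0.1000]
Step 2: x=[5.6318 11.9682] v=[-1.7820 -0.2180]
Step 3: x=[5.4670 11.9330] v=[-1.6484 -0.3516]
Step 4: x=[5.3168 11.8832] v=[-1.5018 -0.4982]
Step 5: x=[5.1823 11.8177] v=[-1.3452 -0.6548]
Step 6: x=[5.0641 11.7359] v=[-1.1817 -0.8183]
Step 7: x=[4.9627 11.6374] v=[-1.0145 -0.9855]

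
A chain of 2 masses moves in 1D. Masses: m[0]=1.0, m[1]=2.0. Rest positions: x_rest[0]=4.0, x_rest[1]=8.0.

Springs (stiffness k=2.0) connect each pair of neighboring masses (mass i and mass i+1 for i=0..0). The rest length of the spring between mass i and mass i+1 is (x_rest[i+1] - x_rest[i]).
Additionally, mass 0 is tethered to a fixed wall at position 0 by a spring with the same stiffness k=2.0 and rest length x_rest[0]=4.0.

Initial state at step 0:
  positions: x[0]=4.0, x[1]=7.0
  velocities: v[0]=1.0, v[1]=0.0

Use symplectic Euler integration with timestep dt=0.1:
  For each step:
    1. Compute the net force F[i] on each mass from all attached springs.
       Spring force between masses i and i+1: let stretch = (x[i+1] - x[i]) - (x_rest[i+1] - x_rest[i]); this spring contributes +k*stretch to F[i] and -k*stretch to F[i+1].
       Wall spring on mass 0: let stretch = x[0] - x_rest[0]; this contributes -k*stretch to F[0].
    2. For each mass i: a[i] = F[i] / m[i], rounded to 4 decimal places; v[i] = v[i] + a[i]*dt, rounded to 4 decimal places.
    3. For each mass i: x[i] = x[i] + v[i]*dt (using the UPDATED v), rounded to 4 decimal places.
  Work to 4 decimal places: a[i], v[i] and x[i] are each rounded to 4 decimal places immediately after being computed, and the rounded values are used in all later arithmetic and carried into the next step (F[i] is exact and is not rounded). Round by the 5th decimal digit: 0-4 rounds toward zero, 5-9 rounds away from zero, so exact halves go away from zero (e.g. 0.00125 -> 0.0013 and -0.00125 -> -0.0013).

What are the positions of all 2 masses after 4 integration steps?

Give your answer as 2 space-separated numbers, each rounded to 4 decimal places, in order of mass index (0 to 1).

Answer: 4.1757 7.1053

Derivation:
Step 0: x=[4.0000 7.0000] v=[1.0000 0.0000]
Step 1: x=[4.0800 7.0100] v=[0.8000 0.1000]
Step 2: x=[4.1370 7.0307] v=[0.5700 0.2070]
Step 3: x=[4.1691 7.0625] v=[0.3213 0.3176]
Step 4: x=[4.1757 7.1053] v=[0.0662 0.4283]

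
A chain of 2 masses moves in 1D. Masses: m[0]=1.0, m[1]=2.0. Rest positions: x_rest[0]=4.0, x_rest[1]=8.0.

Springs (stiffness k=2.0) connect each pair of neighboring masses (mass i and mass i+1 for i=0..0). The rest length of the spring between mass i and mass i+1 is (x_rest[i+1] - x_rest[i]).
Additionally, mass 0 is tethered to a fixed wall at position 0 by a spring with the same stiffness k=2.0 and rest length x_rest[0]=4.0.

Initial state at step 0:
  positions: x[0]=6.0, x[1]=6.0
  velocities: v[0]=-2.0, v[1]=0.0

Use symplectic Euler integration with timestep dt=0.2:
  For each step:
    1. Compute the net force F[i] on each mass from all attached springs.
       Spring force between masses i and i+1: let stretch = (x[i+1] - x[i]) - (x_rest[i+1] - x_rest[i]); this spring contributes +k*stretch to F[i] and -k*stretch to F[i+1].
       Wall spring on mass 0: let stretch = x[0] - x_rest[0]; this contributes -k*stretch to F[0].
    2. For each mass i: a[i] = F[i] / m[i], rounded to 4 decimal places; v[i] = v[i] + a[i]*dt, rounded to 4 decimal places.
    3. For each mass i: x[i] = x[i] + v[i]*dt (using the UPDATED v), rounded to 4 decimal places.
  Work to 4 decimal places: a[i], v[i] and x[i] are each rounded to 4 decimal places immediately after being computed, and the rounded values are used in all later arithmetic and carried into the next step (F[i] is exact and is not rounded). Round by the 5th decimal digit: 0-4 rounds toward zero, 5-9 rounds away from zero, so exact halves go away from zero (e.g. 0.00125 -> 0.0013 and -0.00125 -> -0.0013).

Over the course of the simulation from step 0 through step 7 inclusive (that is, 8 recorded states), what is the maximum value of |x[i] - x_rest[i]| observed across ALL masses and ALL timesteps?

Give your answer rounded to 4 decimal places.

Answer: 3.7889

Derivation:
Step 0: x=[6.0000 6.0000] v=[-2.0000 0.0000]
Step 1: x=[5.1200 6.1600] v=[-4.4000 0.8000]
Step 2: x=[3.9136 6.4384] v=[-6.0320 1.3920]
Step 3: x=[2.5961 6.7758] v=[-6.5875 1.6870]
Step 4: x=[1.4053 7.1060] v=[-5.9541 1.6511]
Step 5: x=[0.5581 7.3682] v=[-4.2359 1.3110]
Step 6: x=[0.2111 7.5180] v=[-1.7351 0.7490]
Step 7: x=[0.4317 7.5355] v=[1.1032 0.0876]
Max displacement = 3.7889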